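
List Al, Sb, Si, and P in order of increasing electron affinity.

Al is in period 3, group 13; Si is in period 3, group 14; P is in period 3, group 15; Sb is in period 5, group 15.
Adding an electron releases more energy for atoms nearer the top right (short of the noble gases).
These span different periods and groups, so the two trends combine.
P > Al: P lies to the right of Al in period 3, so the across-period effect alone puts P higher.
Sb > P: this pair runs against the simple trend — see the exception note.
Si > Sb: the two effects oppose for this pair; the down-group effect wins (134 vs 103 kJ/mol).
Note the exception: Sb has a higher electron affinity than P, contrary to the simple trend — both are half-filled np³, but the pairing/repulsion penalty for the added electron shrinks as the p orbitals become larger and more diffuse down the group, and for Sb that outweighs the weaker nuclear attraction.
Note the exception: Si has a higher electron affinity than P, contrary to the simple trend — adding an electron to P's half-filled 3p³ is unfavourable, so Si (3p²) has the more exothermic EA.
For reference (kJ/mol): Al 42, Si 134, P 72, Sb 103.
So from lowest to highest: Al < P < Sb < Si.

Al, P, Sb, Si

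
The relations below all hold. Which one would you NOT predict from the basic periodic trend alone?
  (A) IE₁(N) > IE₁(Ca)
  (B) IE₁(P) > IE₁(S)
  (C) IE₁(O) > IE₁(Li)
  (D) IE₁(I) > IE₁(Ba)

The general trend: IE₁ increases across a period and decreases down a group.
(A) N (period 2, group 15) vs Ca (period 4, group 2): the stated order agrees with the simple trend.
(B) P (period 3, group 15) vs S (period 3, group 16): the stated order contradicts the simple trend.
(C) O (period 2, group 16) vs Li (period 2, group 1): the stated order agrees with the simple trend.
(D) I (period 5, group 17) vs Ba (period 6, group 2): the stated order agrees with the simple trend.
The exception is (B): S (3p⁴) ionizes more easily than half-filled P (3p³) because the paired 3p electron in S is pushed out by e⁻–e⁻ repulsion.

(B)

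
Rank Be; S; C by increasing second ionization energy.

Be < S < C

IE_2 is the cost of taking one more electron from the +1 cation: Be⁺ still has 1 valence electron; S⁺ still has 5 valence electrons; C⁺ still has 3 valence electrons.
All are still removing valence electrons, so compare the +1 ions as you would atoms: IE_2 generally rises across a period (higher Z_eff) and falls down a group (larger shell), subject to the usual subshell exceptions.
Valence configurations: Be⁺ [He]2s¹, S⁺ [Ne]3s²3p³, C⁺ [He]2s²2p¹.
Approximate IE_2 values (kJ/mol): Be 1757, S 2252, C 2353.
Hence IE_2: Be < S < C.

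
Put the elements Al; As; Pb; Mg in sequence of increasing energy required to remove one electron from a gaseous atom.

Mg is in period 3, group 2; Al is in period 3, group 13; As is in period 4, group 15; Pb is in period 6, group 14.
Across a period the outer electron is held more tightly (higher IE₁); down a group it sits in a higher shell, more shielded, and comes off more easily.
These span different periods and groups, so the two trends combine.
Pb > Al: the two effects oppose for this pair; the across-period effect wins (716 vs 578 kJ/mol).
Mg > Pb: period and group pull opposite ways; the down-group shift dominates (738 vs 716 kJ/mol).
As > Mg: the two effects oppose for this pair; the across-period effect wins (947 vs 738 kJ/mol).
Note the exception: Mg has a higher first ionization energy than Al, contrary to the simple trend — Al's single 3p electron is easier to remove than one from Mg's filled 3s².
Approximate values (kJ/mol): Mg 738, Al 578, As 947, Pb 716.
So from lowest to highest: Al < Pb < Mg < As.

Al < Pb < Mg < As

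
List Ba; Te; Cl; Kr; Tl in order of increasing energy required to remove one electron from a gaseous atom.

Cl is in period 3, group 17; Kr is in period 4, group 18; Te is in period 5, group 16; Ba is in period 6, group 2; Tl is in period 6, group 13.
Removing the outermost electron gets harder across a period and easier down a group.
Here both period and group differ, so the two effects have to be weighed against each other.
Tl > Ba: Tl lies to the right of Ba in period 6, so the across-period effect alone puts Tl higher.
Te > Tl: relative to Tl, both the across-period and down-group shifts push Te's first ionization energy up.
Cl > Te: relative to Te, both the across-period and down-group shifts push Cl's first ionization energy up.
Kr > Cl: period and group pull opposite ways; the across-period shift dominates (1351 vs 1251 kJ/mol).
Approximate values (kJ/mol): Cl 1251, Kr 1351, Te 869, Ba 503, Tl 589.
So from lowest to highest: Ba < Tl < Te < Cl < Kr.

Ba, Tl, Te, Cl, Kr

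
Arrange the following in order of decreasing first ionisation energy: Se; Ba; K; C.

C > Se > Ba > K

C is in period 2, group 14; K is in period 4, group 1; Se is in period 4, group 16; Ba is in period 6, group 2.
Removing the outermost electron gets harder across a period and easier down a group.
Here both period and group differ, so the two effects have to be weighed against each other.
Ba > K: period and group pull opposite ways; the across-period shift dominates (503 vs 419 kJ/mol).
Se > Ba: both effects reinforce here, so Se is clearly the higher of the two.
C > Se: period and group pull opposite ways; the down-group shift dominates (1086 vs 941 kJ/mol).
Approximate values (kJ/mol): C 1086, K 419, Se 941, Ba 503.
So from highest to lowest: C > Se > Ba > K.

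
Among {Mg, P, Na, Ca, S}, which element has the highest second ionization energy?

IE_2 is the cost of taking one more electron from the +1 cation: Mg⁺ still has 1 valence electron; P⁺ still has 4 valence electrons; Na⁺ is the bare [Ne] core; Ca⁺ still has 1 valence electron; S⁺ still has 5 valence electrons.
Breaking into a closed-shell core is much more expensive than removing a leftover valence electron — Na has the largest IE_2 here.
Valence configurations: Mg⁺ [Ne]3s¹, P⁺ [Ne]3s²3p², Ca⁺ [Ar]4s¹, S⁺ [Ne]3s²3p³.
Tabulated IE_2 (kJ/mol): Mg 1451, P 1907, Na 4562, Ca 1145, S 2252.
Putting it together, IE_2: Ca < Mg < P < S < Na.

Na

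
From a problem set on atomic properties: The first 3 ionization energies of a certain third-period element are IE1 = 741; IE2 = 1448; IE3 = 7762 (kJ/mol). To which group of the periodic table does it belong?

Group 2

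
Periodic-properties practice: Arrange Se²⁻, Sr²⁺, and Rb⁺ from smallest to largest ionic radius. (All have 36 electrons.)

All of these have 36 electrons, so size is governed by nuclear charge alone: the more protons, the stronger the pull on the same electron cloud, and the smaller the ion.
Nuclear charges: Sr²⁺ (Z=38), Rb⁺ (Z=37), Se²⁻ (Z=34).
Smallest to largest: Sr²⁺ < Rb⁺ < Se²⁻.

Sr²⁺ < Rb⁺ < Se²⁻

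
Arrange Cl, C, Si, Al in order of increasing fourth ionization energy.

After 3 electrons have been removed, what remains? Cl³⁺ still has 4 valence electrons; C³⁺ still has 1 valence electron; Si³⁺ still has 1 valence electron; Al³⁺ is the bare [Ne] core.
Breaking into a closed-shell core is much more expensive than removing a leftover valence electron — Al has the largest IE_4 here.
Valence configurations: Cl³⁺ [Ne]3s²3p², C³⁺ [He]2s¹, Si³⁺ [Ne]3s¹.
The numbers (kJ/mol): Cl 5159, C 6223, Si 4356, Al 11577.
So the fourth ionization energies run Si < Cl < C < Al.

Si, Cl, C, Al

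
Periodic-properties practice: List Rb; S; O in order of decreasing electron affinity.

S > O > Rb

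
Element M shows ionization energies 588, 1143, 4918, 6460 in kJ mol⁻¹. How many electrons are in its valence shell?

Look for the largest jump between consecutive ionization energies: IE3/IE2 ≈ 4.3, far larger than any earlier ratio.
That jump marks the point where a core electron is being removed. So the atom has 2 valence electrons.

2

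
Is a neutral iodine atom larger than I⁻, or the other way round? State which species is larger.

I⁻

Forming I⁻ adds 1 electron to I. More electron–electron repulsion in the same shell, with unchanged nuclear charge, lets the cloud expand.
An anion is larger than its parent atom: I⁻ > I.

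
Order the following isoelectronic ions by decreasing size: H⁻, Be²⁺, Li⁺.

H⁻ > Li⁺ > Be²⁺

All of these have 2 electrons, so size is governed by nuclear charge alone: the more protons, the stronger the pull on the same electron cloud, and the smaller the ion.
Nuclear charges: Be²⁺ (Z=4), Li⁺ (Z=3), H⁻ (Z=1).
Largest to smallest: H⁻ > Li⁺ > Be²⁺.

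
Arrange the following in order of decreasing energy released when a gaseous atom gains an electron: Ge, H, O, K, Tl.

H is in period 1, group 1; O is in period 2, group 16; K is in period 4, group 1; Ge is in period 4, group 14; Tl is in period 6, group 13.
Atoms with high Z_eff and room in the valence shell (especially the halogens) have the most exothermic electron affinities.
Here both period and group differ, so the two effects have to be weighed against each other.
K > Tl: period and group pull opposite ways; the down-group shift dominates (48 vs 19 kJ/mol).
H > K: they share group 1; the group trend gives H the larger value.
Ge > H: period and group pull opposite ways; the across-period shift dominates (119 vs 73 kJ/mol).
O > Ge: relative to Ge, both the across-period and down-group shifts push O's electron affinity up.
Approximate values (kJ/mol): H 73, O 141, K 48, Ge 119, Tl 19.
So from highest to lowest: O > Ge > H > K > Tl.

O > Ge > H > K > Tl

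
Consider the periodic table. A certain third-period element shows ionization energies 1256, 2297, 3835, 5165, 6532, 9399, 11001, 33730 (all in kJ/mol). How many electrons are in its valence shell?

7

Look for the largest jump between consecutive ionization energies: IE8/IE7 ≈ 3.1, far larger than any earlier ratio.
That jump marks the point where a core electron is being removed. So the atom has 7 valence electrons.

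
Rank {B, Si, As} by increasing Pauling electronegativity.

Si, B, As

B is in period 2, group 13; Si is in period 3, group 14; As is in period 4, group 15.
Electronegativity increases across a period and decreases down a group, tracking effective nuclear charge and atomic size.
A diagonal step moves right (one effect) and down (the opposite effect) at once.
B > Si: period and group pull opposite ways; the down-group shift dominates (2.04 vs 1.90).
As > B: the two effects oppose for this pair; the across-period effect wins (2.18 vs 2.04).
Approximate values (Pauling): B 2.04, Si 1.90, As 2.18.
So from lowest to highest: Si < B < As.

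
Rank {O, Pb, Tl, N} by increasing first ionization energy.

N is in period 2, group 15; O is in period 2, group 16; Tl is in period 6, group 13; Pb is in period 6, group 14.
Removing the outermost electron gets harder across a period and easier down a group.
These span different periods and groups, so the two trends combine.
Pb > Tl: Pb lies to the right of Tl in period 6, so the across-period effect alone puts Pb higher.
O > Pb: both effects reinforce here, so O is clearly the higher of the two.
N > O: this pair runs against the simple trend — see the exception note.
Note the exception: N has a higher first ionization energy than O, contrary to the simple trend — pairing an electron in O's 2p⁴ costs repulsion energy, so O ionizes more easily than half-filled N (2p³).
Approximate values (kJ/mol): N 1402, O 1314, Tl 589, Pb 716.
So from lowest to highest: Tl < Pb < O < N.

Tl < Pb < O < N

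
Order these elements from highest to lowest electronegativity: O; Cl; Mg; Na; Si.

O > Cl > Si > Mg > Na

Electronegativity increases across a period and decreases down a group, tracking effective nuclear charge and atomic size.
Neither a single period nor a single group — weigh both effects.
Mg > Na: Mg lies to the right of Na in period 3, so the across-period effect alone puts Mg higher.
Si > Mg: Si lies to the right of Mg in period 3, so the across-period effect alone puts Si higher.
Cl > Si: Cl lies to the right of Si in period 3, so the across-period effect alone puts Cl higher.
O > Cl: period and group pull opposite ways; the down-group shift dominates (3.44 vs 3.16).
Tabulated electronegativity (Pauling): O 3.44, Na 0.93, Mg 1.31, Si 1.90, Cl 3.16.
So from highest to lowest: O > Cl > Si > Mg > Na.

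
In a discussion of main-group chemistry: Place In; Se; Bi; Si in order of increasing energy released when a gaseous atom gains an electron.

Si is in period 3, group 14; Se is in period 4, group 16; In is in period 5, group 13; Bi is in period 6, group 15.
Adding an electron releases more energy for atoms nearer the top right (short of the noble gases).
Neither a single period nor a single group — weigh both effects.
Bi > In: the two effects oppose for this pair; the across-period effect wins (91 vs 29 kJ/mol).
Si > Bi: period and group pull opposite ways; the down-group shift dominates (134 vs 91 kJ/mol).
Se > Si: the two effects oppose for this pair; the across-period effect wins (195 vs 134 kJ/mol).
Approximate values (kJ/mol): Si 134, Se 195, In 29, Bi 91.
So from lowest to highest: In < Bi < Si < Se.

In < Bi < Si < Se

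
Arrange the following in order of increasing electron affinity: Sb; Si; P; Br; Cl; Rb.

Rb, P, Sb, Si, Br, Cl

Si is in period 3, group 14; P is in period 3, group 15; Cl is in period 3, group 17; Br is in period 4, group 17; Rb is in period 5, group 1; Sb is in period 5, group 15.
EA tends to increase across a period and decrease down a group, though the pattern is less regular than for IE or radius.
These span different periods and groups, so the two trends combine.
P > Rb: relative to Rb, both the across-period and down-group shifts push P's electron affinity up.
Sb > P: this pair runs against the simple trend — see the exception note.
Si > Sb: period and group pull opposite ways; the down-group shift dominates (134 vs 103 kJ/mol).
Br > Si: the two effects oppose for this pair; the across-period effect wins (325 vs 134 kJ/mol).
Cl > Br: Cl sits above Br in group 17, so the down-group effect alone puts Cl higher.
Note the exception: Sb has a higher electron affinity than P, contrary to the simple trend — both are half-filled np³, but the pairing/repulsion penalty for the added electron shrinks as the p orbitals become larger and more diffuse down the group, and for Sb that outweighs the weaker nuclear attraction.
Note the exception: Si has a higher electron affinity than P, contrary to the simple trend — adding an electron to P's half-filled 3p³ is unfavourable, so Si (3p²) has the more exothermic EA.
For reference (kJ/mol): Si 134, P 72, Cl 349, Br 325, Rb 47, Sb 103.
So from lowest to highest: Rb < P < Sb < Si < Br < Cl.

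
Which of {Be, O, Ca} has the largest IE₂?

O

Consider each +1 ion: Be⁺ still has 1 valence electron; O⁺ still has 5 valence electrons; Ca⁺ still has 1 valence electron.
All are still removing valence electrons, so compare the +1 ions as you would atoms: IE_2 generally rises across a period (higher Z_eff) and falls down a group (larger shell), subject to the usual subshell exceptions.
Valence configurations: Be⁺ [He]2s¹, O⁺ [He]2s²2p³, Ca⁺ [Ar]4s¹.
Approximate IE_2 values (kJ/mol): Be 1757, O 3388, Ca 1145.
So the second ionization energies run Ca < Be < O.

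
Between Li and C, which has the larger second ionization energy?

IE_2 is the cost of taking one more electron from the +1 cation: Li⁺ is the bare [He] core; C⁺ still has 3 valence electrons.
Pulling an electron out of a noble-gas core costs far more than removing a remaining valence electron, so Li sits at the high end of IE_2.
Approximate IE_2 values (kJ/mol): Li 7298, C 2353.
Putting it together, IE_2: C < Li.

Li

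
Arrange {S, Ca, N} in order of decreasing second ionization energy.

After 1 electron has been removed, what remains? S⁺ still has 5 valence electrons; Ca⁺ still has 1 valence electron; N⁺ still has 4 valence electrons.
All are still removing valence electrons, so compare the +1 ions as you would atoms: IE_2 generally rises across a period (higher Z_eff) and falls down a group (larger shell), subject to the usual subshell exceptions.
Valence configurations: S⁺ [Ne]3s²3p³, Ca⁺ [Ar]4s¹, N⁺ [He]2s²2p².
Approximate IE_2 values (kJ/mol): S 2252, Ca 1145, N 2856.
Overall IE_2 order: Ca < S < N.

N > S > Ca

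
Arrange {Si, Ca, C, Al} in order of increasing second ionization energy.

Ca < Si < Al < C

After 1 electron has been removed, what remains? Si⁺ still has 3 valence electrons; Ca⁺ still has 1 valence electron; C⁺ still has 3 valence electrons; Al⁺ still has 2 valence electrons.
All are still removing valence electrons, so compare the +1 ions as you would atoms: IE_2 generally rises across a period (higher Z_eff) and falls down a group (larger shell), subject to the usual subshell exceptions.
Valence configurations: Si⁺ [Ne]3s²3p¹, Ca⁺ [Ar]4s¹, C⁺ [He]2s²2p¹, Al⁺ [Ne]3s².
Si⁺ loses a lone 3p electron whereas Al⁺ must break into a filled 3s² pair, so IE_2(Al) > IE_2(Si) even though Si has the higher nuclear charge.
Tabulated IE_2 (kJ/mol): Si 1577, Ca 1145, C 2353, Al 1817.
So the second ionization energies run Ca < Si < Al < C.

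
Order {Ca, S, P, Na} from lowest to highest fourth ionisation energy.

S, P, Ca, Na

IE_4 is the cost of taking one more electron from the +3 cation: Ca³⁺ is already 1 electron into the core; S³⁺ still has 3 valence electrons; P³⁺ still has 2 valence electrons; Na³⁺ is already 2 electrons into the core.
Core electrons are held far more tightly than valence electrons, so Ca and Na top the IE_4 order.
Valence configurations: S³⁺ [Ne]3s²3p¹, P³⁺ [Ne]3s².
S³⁺ loses a lone 3p electron whereas P³⁺ must break into a filled 3s² pair, so IE_4(P) > IE_4(S) even though S has the higher nuclear charge.
The numbers (kJ/mol): Ca 6491, S 4556, P 4964, Na 9543.
Hence IE_4: S < P < Ca < Na.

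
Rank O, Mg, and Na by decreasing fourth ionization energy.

Mg > Na > O

After 3 electrons have been removed, what remains? O³⁺ still has 3 valence electrons; Mg³⁺ is already 1 electron into the core; Na³⁺ is already 2 electrons into the core.
Breaking into a closed-shell core is much more expensive than removing a leftover valence electron — Na and Mg have the largest IE_4 here.
Tabulated IE_4 (kJ/mol): O 7469, Mg 10543, Na 9543.
Overall IE_4 order: O < Na < Mg.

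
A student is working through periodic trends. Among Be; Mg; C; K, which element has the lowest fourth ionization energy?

The fourth ionization energy removes an electron from the +3 ion. For each element: Be³⁺ is already 1 electron into the core; Mg³⁺ is already 1 electron into the core; C³⁺ still has 1 valence electron; K³⁺ is already 2 electrons into the core.
Usually core removal costs more than valence removal, but here the competition is close: a tightly held n=2 valence electron can cost more to remove than an n=3 core electron, so the actual values have to decide it.
Approximate IE_4 values (kJ/mol): Be 21007, Mg 10543, C 6223, K 5877.
So the fourth ionization energies run K < C < Mg < Be.

K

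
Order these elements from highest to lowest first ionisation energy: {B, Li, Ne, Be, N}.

Ne, N, Be, B, Li

Across a period the outer electron is held more tightly (higher IE₁); down a group it sits in a higher shell, more shielded, and comes off more easily.
All lie in period 2; the across-period trend (first ionization energy increases left to right) applies, with the exception below.
Note the exception: Be has a higher first ionization energy than B, contrary to the simple trend — removing B's lone 2p electron is easier than breaking Be's filled 2s².
For reference (kJ/mol): Li 520, Be 900, B 801, N 1402, Ne 2081.
So from highest to lowest: Ne > N > Be > B > Li.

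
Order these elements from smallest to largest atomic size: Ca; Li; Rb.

Li is in period 2, group 1; Ca is in period 4, group 2; Rb is in period 5, group 1.
Across a period the added protons contract the valence shell; down a group each new principal shell makes the atom larger.
Here both period and group differ, so the two effects have to be weighed against each other.
Ca > Li: period and group pull opposite ways; the down-group shift dominates (171 vs 133 pm).
Rb > Ca: both effects reinforce here, so Rb is clearly the larger of the two.
For reference (pm): Li 133, Ca 171, Rb 210.
So from smallest to largest: Li < Ca < Rb.

Li < Ca < Rb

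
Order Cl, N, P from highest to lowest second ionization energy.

N, Cl, P

After 1 electron has been removed, what remains? Cl⁺ still has 6 valence electrons; N⁺ still has 4 valence electrons; P⁺ still has 4 valence electrons.
All are still removing valence electrons, so compare the +1 ions as you would atoms: IE_2 generally rises across a period (higher Z_eff) and falls down a group (larger shell), subject to the usual subshell exceptions.
Valence configurations: Cl⁺ [Ne]3s²3p⁴, N⁺ [He]2s²2p², P⁺ [Ne]3s²3p².
Tabulated IE_2 (kJ/mol): Cl 2298, N 2856, P 1907.
Hence IE_2: P < Cl < N.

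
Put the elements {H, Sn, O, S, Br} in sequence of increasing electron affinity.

H, Sn, O, S, Br

H is in period 1, group 1; O is in period 2, group 16; S is in period 3, group 16; Br is in period 4, group 17; Sn is in period 5, group 14.
Electron affinity generally becomes more exothermic across a period toward the halogens and less exothermic down a group.
These span different periods and groups, so the two trends combine.
Sn > H: the two effects oppose for this pair; the across-period effect wins (107 vs 73 kJ/mol).
O > Sn: relative to Sn, both the across-period and down-group shifts push O's electron affinity up.
S > O: this pair runs against the simple trend — see the exception note.
Br > S: period and group pull opposite ways; the across-period shift dominates (325 vs 200 kJ/mol).
Note the exception: S has a higher electron affinity than O, contrary to the simple trend — the compact 2p subshell of O repels the added electron more than S's larger 3p does.
For reference (kJ/mol): H 73, O 141, S 200, Br 325, Sn 107.
So from lowest to highest: H < Sn < O < S < Br.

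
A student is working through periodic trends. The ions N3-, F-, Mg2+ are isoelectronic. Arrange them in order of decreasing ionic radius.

N3-, F-, Mg2+

All of these have 10 electrons, so size is governed by nuclear charge alone: the more protons, the stronger the pull on the same electron cloud, and the smaller the ion.
Nuclear charges: Mg2+ (Z=12), F- (Z=9), N3- (Z=7).
Largest to smallest: N3- > F- > Mg2+.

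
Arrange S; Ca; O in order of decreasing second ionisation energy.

Consider each +1 ion: S⁺ still has 5 valence electrons; Ca⁺ still has 1 valence electron; O⁺ still has 5 valence electrons.
All are still removing valence electrons, so compare the +1 ions as you would atoms: IE_2 generally rises across a period (higher Z_eff) and falls down a group (larger shell), subject to the usual subshell exceptions.
Valence configurations: S⁺ [Ne]3s²3p³, Ca⁺ [Ar]4s¹, O⁺ [He]2s²2p³.
The numbers (kJ/mol): S 2252, Ca 1145, O 3388.
So the second ionization energies run Ca < S < O.

O > S > Ca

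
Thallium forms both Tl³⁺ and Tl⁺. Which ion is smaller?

Tl³⁺

Both ions have Z = 81 protons, but Tl³⁺ has lost more electrons, so its remaining electrons feel a larger effective nuclear charge per electron and are pulled in more tightly.
Higher positive charge → smaller ion, so Tl⁺ > Tl³⁺.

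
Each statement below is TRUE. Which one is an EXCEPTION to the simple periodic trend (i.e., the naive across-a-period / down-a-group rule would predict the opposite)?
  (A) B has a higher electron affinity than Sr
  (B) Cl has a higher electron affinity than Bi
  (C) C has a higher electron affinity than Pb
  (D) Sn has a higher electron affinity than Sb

The general trend: electron affinity increases across a period and decreases down a group.
(A) B (period 2, group 13) vs Sr (period 5, group 2): the stated order agrees with the simple trend.
(B) Cl (period 3, group 17) vs Bi (period 6, group 15): the stated order agrees with the simple trend.
(C) C (period 2, group 14) vs Pb (period 6, group 14): the stated order agrees with the simple trend.
(D) Sn (period 5, group 14) vs Sb (period 5, group 15): the stated order contradicts the simple trend.
The exception is (D): adding an electron to Sb's half-filled 5p³ is unfavourable, so Sn has the more exothermic EA.

(D)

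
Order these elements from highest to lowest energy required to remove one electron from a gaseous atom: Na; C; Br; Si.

C is in period 2, group 14; Na is in period 3, group 1; Si is in period 3, group 14; Br is in period 4, group 17.
First ionization energy rises across a period (greater Z_eff holds electrons more tightly) and falls down a group (valence electrons are farther from the nucleus).
These span different periods and groups, so the two trends combine.
Si > Na: both are in period 3; the period trend gives Si the larger value.
C > Si: they share group 14; the group trend gives C the larger value.
Br > C: the two effects oppose for this pair; the across-period effect wins (1140 vs 1086 kJ/mol).
For reference (kJ/mol): C 1086, Na 496, Si 786, Br 1140.
So from highest to lowest: Br > C > Si > Na.

Br > C > Si > Na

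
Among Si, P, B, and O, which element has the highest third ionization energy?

O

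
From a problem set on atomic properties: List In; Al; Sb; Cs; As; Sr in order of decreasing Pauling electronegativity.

Al is in period 3, group 13; As is in period 4, group 15; Sr is in period 5, group 2; In is in period 5, group 13; Sb is in period 5, group 15; Cs is in period 6, group 1.
EN rises left→right (higher Z_eff, smaller atoms) and falls top→bottom (larger, more shielded atoms).
Neither a single period nor a single group — weigh both effects.
Sr > Cs: relative to Cs, both the across-period and down-group shifts push Sr's electronegativity up.
Al > Sr: relative to Sr, both the across-period and down-group shifts push Al's electronegativity up.
In > Al: this pair runs against the simple trend — see the exception note.
Sb > In: Sb lies to the right of In in period 5, so the across-period effect alone puts Sb higher.
As > Sb: they share group 15; the group trend gives As the larger value.
Note the exception: In has a higher electronegativity than Al, contrary to the simple trend — poor shielding by filled d (and f) subshells raises the heavier element's effective nuclear charge more than the simple down-group trend predicts.
Tabulated electronegativity (Pauling): Al 1.61, As 2.18, Sr 0.95, In 1.78, Sb 2.05, Cs 0.79.
So from highest to lowest: As > Sb > In > Al > Sr > Cs.

As > Sb > In > Al > Sr > Cs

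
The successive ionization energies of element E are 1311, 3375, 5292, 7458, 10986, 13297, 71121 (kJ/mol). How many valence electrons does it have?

6

Look for the largest jump between consecutive ionization energies: IE7/IE6 ≈ 5.3, far larger than any earlier ratio.
That jump marks the point where a core electron is being removed. So the atom has 6 valence electrons.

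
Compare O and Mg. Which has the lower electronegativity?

Smaller atoms with higher effective nuclear charge are more electronegative.
Neither a single period nor a single group — weigh both effects.
O > Mg: relative to Mg, both the across-period and down-group shifts push O's electronegativity up.
Approximate values (Pauling): O 3.44, Mg 1.31.
So Mg has the lower electronegativity (Mg < O).

Mg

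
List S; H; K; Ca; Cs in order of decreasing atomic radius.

Cs, K, Ca, S, H

H is in period 1, group 1; S is in period 3, group 16; K is in period 4, group 1; Ca is in period 4, group 2; Cs is in period 6, group 1.
Across a period the added protons contract the valence shell; down a group each new principal shell makes the atom larger.
Here both period and group differ, so the two effects have to be weighed against each other.
S > H: period and group pull opposite ways; the down-group shift dominates (103 vs 32 pm).
Ca > S: relative to S, both the across-period and down-group shifts push Ca's atomic radius up.
K > Ca: K lies to the left of Ca in period 4, so the across-period effect alone puts K larger.
Cs > K: Cs sits below K in group 1, so the down-group effect alone puts Cs larger.
Tabulated atomic radius (pm): H 32, S 103, K 196, Ca 171, Cs 232.
So from largest to smallest: Cs > K > Ca > S > H.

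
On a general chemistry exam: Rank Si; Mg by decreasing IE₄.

Mg > Si

Consider each +3 ion: Si³⁺ still has 1 valence electron; Mg³⁺ is already 1 electron into the core.
Core electrons are held far more tightly than valence electrons, so Mg tops the IE_4 order.
Tabulated IE_4 (kJ/mol): Si 4356, Mg 10543.
Hence IE_4: Si < Mg.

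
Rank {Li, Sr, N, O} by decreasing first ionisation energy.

N, O, Sr, Li

Li is in period 2, group 1; N is in period 2, group 15; O is in period 2, group 16; Sr is in period 5, group 2.
First ionization energy rises across a period (greater Z_eff holds electrons more tightly) and falls down a group (valence electrons are farther from the nucleus).
Here both period and group differ, so the two effects have to be weighed against each other.
Sr > Li: the two effects oppose for this pair; the across-period effect wins (550 vs 520 kJ/mol).
O > Sr: relative to Sr, both the across-period and down-group shifts push O's first ionization energy up.
N > O: this pair runs against the simple trend — see the exception note.
Note the exception: N has a higher first ionization energy than O, contrary to the simple trend — pairing an electron in O's 2p⁴ costs repulsion energy, so O ionizes more easily than half-filled N (2p³).
Tabulated first ionization energy (kJ/mol): Li 520, N 1402, O 1314, Sr 550.
So from highest to lowest: N > O > Sr > Li.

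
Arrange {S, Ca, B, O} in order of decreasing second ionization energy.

O > B > S > Ca

The second ionization energy removes an electron from the +1 ion. For each element: S⁺ still has 5 valence electrons; Ca⁺ still has 1 valence electron; B⁺ still has 2 valence electrons; O⁺ still has 5 valence electrons.
All are still removing valence electrons, so compare the +1 ions as you would atoms: IE_2 generally rises across a period (higher Z_eff) and falls down a group (larger shell), subject to the usual subshell exceptions.
Valence configurations: S⁺ [Ne]3s²3p³, Ca⁺ [Ar]4s¹, B⁺ [He]2s², O⁺ [He]2s²2p³.
The numbers (kJ/mol): S 2252, Ca 1145, B 2427, O 3388.
Overall IE_2 order: Ca < S < B < O.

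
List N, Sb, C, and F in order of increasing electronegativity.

C is in period 2, group 14; N is in period 2, group 15; F is in period 2, group 17; Sb is in period 5, group 15.
Electronegativity increases across a period and decreases down a group, tracking effective nuclear charge and atomic size.
Here both period and group differ, so the two effects have to be weighed against each other.
C > Sb: period and group pull opposite ways; the down-group shift dominates (2.55 vs 2.05).
N > C: both are in period 2; the period trend gives N the larger value.
F > N: both are in period 2; the period trend gives F the larger value.
Tabulated electronegativity (Pauling): C 2.55, N 3.04, F 3.98, Sb 2.05.
So from lowest to highest: Sb < C < N < F.

Sb < C < N < F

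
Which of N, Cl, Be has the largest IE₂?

N

The second ionization energy removes an electron from the +1 ion. For each element: N⁺ still has 4 valence electrons; Cl⁺ still has 6 valence electrons; Be⁺ still has 1 valence electron.
All are still removing valence electrons, so compare the +1 ions as you would atoms: IE_2 generally rises across a period (higher Z_eff) and falls down a group (larger shell), subject to the usual subshell exceptions.
Valence configurations: N⁺ [He]2s²2p², Cl⁺ [Ne]3s²3p⁴, Be⁺ [He]2s¹.
Tabulated IE_2 (kJ/mol): N 2856, Cl 2298, Be 1757.
Putting it together, IE_2: Be < Cl < N.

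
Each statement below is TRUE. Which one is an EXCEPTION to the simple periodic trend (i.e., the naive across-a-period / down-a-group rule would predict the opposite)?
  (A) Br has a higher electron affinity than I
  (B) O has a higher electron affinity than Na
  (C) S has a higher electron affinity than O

The general trend: electron affinity increases across a period and decreases down a group.
(A) Br (period 4, group 17) vs I (period 5, group 17): the stated order agrees with the simple trend.
(B) O (period 2, group 16) vs Na (period 3, group 1): the stated order agrees with the simple trend.
(C) S (period 3, group 16) vs O (period 2, group 16): the stated order contradicts the simple trend.
The exception is (C): the compact 2p subshell of O repels the added electron more than S's larger 3p does.

(C)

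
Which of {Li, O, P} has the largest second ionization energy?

IE_2 is the cost of taking one more electron from the +1 cation: Li⁺ is the bare [He] core; O⁺ still has 5 valence electrons; P⁺ still has 4 valence electrons.
Breaking into a closed-shell core is much more expensive than removing a leftover valence electron — Li has the largest IE_2 here.
Valence configurations: O⁺ [He]2s²2p³, P⁺ [Ne]3s²3p².
The numbers (kJ/mol): Li 7298, O 3388, P 1907.
Hence IE_2: P < O < Li.

Li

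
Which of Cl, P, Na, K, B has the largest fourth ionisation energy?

B

The fourth ionization energy removes an electron from the +3 ion. For each element: Cl³⁺ still has 4 valence electrons; P³⁺ still has 2 valence electrons; Na³⁺ is already 2 electrons into the core; K³⁺ is already 2 electrons into the core; B³⁺ is the bare [He] core.
Pulling an electron out of a noble-gas core costs far more than removing a remaining valence electron, so K, Na and B sit at the high end of IE_4.
Valence configurations: Cl³⁺ [Ne]3s²3p², P³⁺ [Ne]3s².
Approximate IE_4 values (kJ/mol): Cl 5159, P 4964, Na 9543, K 5877, B 25026.
So the fourth ionization energies run P < Cl < K < Na < B.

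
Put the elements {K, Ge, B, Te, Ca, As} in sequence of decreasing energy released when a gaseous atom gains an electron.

B is in period 2, group 13; K is in period 4, group 1; Ca is in period 4, group 2; Ge is in period 4, group 14; As is in period 4, group 15; Te is in period 5, group 16.
Atoms with high Z_eff and room in the valence shell (especially the halogens) have the most exothermic electron affinities.
Here both period and group differ, so the two effects have to be weighed against each other.
B > Ca: relative to Ca, both the across-period and down-group shifts push B's electron affinity up.
K > B: this pair runs against the simple trend — see the exception note.
As > K: As lies to the right of K in period 4, so the across-period effect alone puts As higher.
Ge > As: this pair runs against the simple trend — see the exception note.
Te > Ge: the two effects oppose for this pair; the across-period effect wins (190 vs 119 kJ/mol).
Note the exception: K has a higher electron affinity than B, contrary to the simple trend — B's ns²np¹ configuration gives only a small electron affinity — the sparsely filled np subshell binds an added electron weakly.
Note the exception: Ge has a higher electron affinity than As, contrary to the simple trend — adding an electron to As's half-filled 4p³ is unfavourable, so Ge (4p²) has the more exothermic EA.
Note the exception: K has a higher electron affinity than Ca, contrary to the simple trend — adding an electron to Ca (ns²) has to open a new, higher-energy np subshell, which is unfavourable.
Tabulated electron affinity (kJ/mol): B 27, K 48, Ca 2, Ge 119, As 78, Te 190.
So from highest to lowest: Te > Ge > As > K > B > Ca.

Te > Ge > As > K > B > Ca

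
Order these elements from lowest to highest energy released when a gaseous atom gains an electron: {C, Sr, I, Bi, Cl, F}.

Sr, Bi, C, I, F, Cl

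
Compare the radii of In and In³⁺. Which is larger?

In

Forming In³⁺ removes 3 electrons from In. Fewer electrons for the same nuclear charge means less shielding and a higher Z_eff on the remaining electrons, and for main-group metals the entire outer shell is lost.
A cation is smaller than its parent atom: In³⁺ < In.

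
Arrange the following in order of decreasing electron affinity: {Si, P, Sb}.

Si > Sb > P

Si is in period 3, group 14; P is in period 3, group 15; Sb is in period 5, group 15.
Adding an electron releases more energy for atoms nearer the top right (short of the noble gases).
These span different periods and groups, so the two trends combine.
Sb > P: this pair runs against the simple trend — see the exception note.
Si > Sb: period and group pull opposite ways; the down-group shift dominates (134 vs 103 kJ/mol).
Note the exception: Sb has a higher electron affinity than P, contrary to the simple trend — both are half-filled np³, but the pairing/repulsion penalty for the added electron shrinks as the p orbitals become larger and more diffuse down the group, and for Sb that outweighs the weaker nuclear attraction.
Note the exception: Si has a higher electron affinity than P, contrary to the simple trend — adding an electron to P's half-filled 3p³ is unfavourable, so Si (3p²) has the more exothermic EA.
Approximate values (kJ/mol): Si 134, P 72, Sb 103.
So from highest to lowest: Si > Sb > P.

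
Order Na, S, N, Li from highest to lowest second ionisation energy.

Li > Na > N > S

IE_2 is the cost of taking one more electron from the +1 cation: Na⁺ is the bare [Ne] core; S⁺ still has 5 valence electrons; N⁺ still has 4 valence electrons; Li⁺ is the bare [He] core.
Core electrons are held far more tightly than valence electrons, so Na and Li top the IE_2 order.
Valence configurations: S⁺ [Ne]3s²3p³, N⁺ [He]2s²2p².
Tabulated IE_2 (kJ/mol): Na 4562, S 2252, N 2856, Li 7298.
Overall IE_2 order: S < N < Na < Li.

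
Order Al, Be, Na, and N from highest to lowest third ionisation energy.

Consider each +2 ion: Al²⁺ still has 1 valence electron; Be²⁺ is the bare [He] core; Na²⁺ is already 1 electron into the core; N²⁺ still has 3 valence electrons.
Pulling an electron out of a noble-gas core costs far more than removing a remaining valence electron, so Na and Be sit at the high end of IE_3.
Valence configurations: Al²⁺ [Ne]3s¹, N²⁺ [He]2s²2p¹.
Tabulated IE_3 (kJ/mol): Al 2745, Be 14849, Na 6910, N 4578.
So the third ionization energies run Al < N < Na < Be.

Be, Na, N, Al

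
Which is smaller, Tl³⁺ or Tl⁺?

Both ions have Z = 81 protons, but Tl³⁺ has lost more electrons, so its remaining electrons feel a larger effective nuclear charge per electron and are pulled in more tightly.
Higher positive charge → smaller ion, so Tl⁺ > Tl³⁺.

Tl³⁺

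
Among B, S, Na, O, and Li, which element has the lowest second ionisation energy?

S

Consider each +1 ion: B⁺ still has 2 valence electrons; S⁺ still has 5 valence electrons; Na⁺ is the bare [Ne] core; O⁺ still has 5 valence electrons; Li⁺ is the bare [He] core.
Breaking into a closed-shell core is much more expensive than removing a leftover valence electron — Na and Li have the largest IE_2 here.
Valence configurations: B⁺ [He]2s², S⁺ [Ne]3s²3p³, O⁺ [He]2s²2p³.
Approximate IE_2 values (kJ/mol): B 2427, S 2252, Na 4562, O 3388, Li 7298.
Putting it together, IE_2: S < B < O < Na < Li.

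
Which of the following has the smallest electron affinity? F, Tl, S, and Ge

Tl

F is in period 2, group 17; S is in period 3, group 16; Ge is in period 4, group 14; Tl is in period 6, group 13.
Atoms with high Z_eff and room in the valence shell (especially the halogens) have the most exothermic electron affinities.
Here both period and group differ, so the two effects have to be weighed against each other.
Ge > Tl: relative to Tl, both the across-period and down-group shifts push Ge's electron affinity up.
S > Ge: both effects reinforce here, so S is clearly the higher of the two.
F > S: relative to S, both the across-period and down-group shifts push F's electron affinity up.
For reference (kJ/mol): F 328, S 200, Ge 119, Tl 19.
The smallest electron affinity among these belongs to Tl.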